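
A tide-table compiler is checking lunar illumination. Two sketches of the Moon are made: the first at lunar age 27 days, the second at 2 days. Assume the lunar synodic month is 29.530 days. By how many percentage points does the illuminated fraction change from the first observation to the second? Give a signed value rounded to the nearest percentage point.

-3 percentage points

First observation: θ = 360°·27/29.530 = 329.2°, so f = 0.071.
Second observation: θ = 24.4°, f = 0.045.
Δf = 0.045 − 0.071 = -0.026, i.e. -3 pp.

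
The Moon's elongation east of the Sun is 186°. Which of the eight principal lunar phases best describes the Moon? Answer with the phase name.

186° lies in the full moon sector of the 8-phase cycle.

full moon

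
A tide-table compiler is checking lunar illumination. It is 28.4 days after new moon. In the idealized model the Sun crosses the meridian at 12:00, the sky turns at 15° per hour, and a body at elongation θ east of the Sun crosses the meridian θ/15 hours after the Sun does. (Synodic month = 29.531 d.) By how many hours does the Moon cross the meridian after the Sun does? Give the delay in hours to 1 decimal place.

23.1 h

The Moon has covered 28.4/29.531 of its cycle, so θ ≈ 360° × 28.4/29.531 = 346.2°.
The Moon trails the Sun by θ/15 = 346.2/15 ≈ 23.08 hours.
So the Moon crosses the meridian 23.08 h after the Sun.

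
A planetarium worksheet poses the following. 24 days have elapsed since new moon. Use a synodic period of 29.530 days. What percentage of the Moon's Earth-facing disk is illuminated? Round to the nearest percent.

Elongation θ = 360° × 24/29.530 ≈ 292.6°.
Illuminated fraction = (1 − cos 292.6°)/2 = (1 − 0.384)/2 ≈ 0.308, so 31%.

31%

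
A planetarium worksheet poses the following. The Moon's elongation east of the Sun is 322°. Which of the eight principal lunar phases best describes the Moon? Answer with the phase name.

waning crescent

The waning crescent sector spans roughly 292°–338°; 322° falls inside it.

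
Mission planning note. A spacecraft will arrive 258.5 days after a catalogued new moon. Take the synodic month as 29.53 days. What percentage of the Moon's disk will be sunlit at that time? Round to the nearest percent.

49%

258.5 d spans 8 complete synodic months (8 × 29.53 = 236.24 d) plus 22.26 d.
The Moon has covered 22.26/29.53 of its cycle, so θ ≈ 360° × 22.26/29.53 = 271.4°.
Illuminated fraction = (1 − cos 271.4°)/2 = (1 − 0.024)/2 ≈ 0.488, so 49%.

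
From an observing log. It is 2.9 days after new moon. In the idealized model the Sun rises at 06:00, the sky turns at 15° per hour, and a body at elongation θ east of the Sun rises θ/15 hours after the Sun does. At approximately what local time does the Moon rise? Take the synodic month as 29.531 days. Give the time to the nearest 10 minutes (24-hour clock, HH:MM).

Elongation θ = 360° × 2.9/29.531 ≈ 35.4°.
Delay after the Sun = 35.4° / (15°/h) ≈ 2.36 h.
06:00 + 2.357 h ≈ 08:21 → 08:20 to the nearest ten minutes.

08:20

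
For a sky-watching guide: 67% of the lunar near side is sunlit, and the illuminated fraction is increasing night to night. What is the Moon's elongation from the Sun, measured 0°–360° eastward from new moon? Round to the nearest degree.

110°

From f = (1 − cos θ)/2: cos θ = 1 − 2×0.67 = -0.340; arccos → 109.9°.
Waxing ⇒ before full, so θ = 109.9°.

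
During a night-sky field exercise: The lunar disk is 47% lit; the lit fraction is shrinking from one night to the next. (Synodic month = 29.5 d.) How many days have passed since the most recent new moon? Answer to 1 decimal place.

22.4 days

Invert f = (1 − cos θ)/2 to get cos θ = 1 − 2(0.47) = 0.060, hence θ₀ = arccos 0.060 = 86.6°.
A waning Moon lies in 180°–360°, so θ = 360° − 86.6° = 273.4°.
That fraction of the synodic month is 273.4/360 × 29.5 d ≈ 22.41 d.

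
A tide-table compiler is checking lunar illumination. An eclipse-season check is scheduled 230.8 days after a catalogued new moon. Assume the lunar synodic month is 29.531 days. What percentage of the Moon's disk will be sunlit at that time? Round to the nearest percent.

230.8 d spans 7 complete synodic months (7 × 29.531 = 206.72 d) plus 24.08 d.
Phase angle: θ = 360°·(24.08 d)/(29.531 d) = 293.6°.
Illuminated fraction = (1 − cos 293.6°)/2 = (1 − 0.400)/2 ≈ 0.300, so 30%.

30%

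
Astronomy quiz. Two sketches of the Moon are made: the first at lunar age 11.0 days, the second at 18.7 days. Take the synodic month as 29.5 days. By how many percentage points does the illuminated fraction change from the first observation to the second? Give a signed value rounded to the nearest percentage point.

-2 percentage points

First observation: θ = 360°·11.0/29.5 = 134.2°, so f = 0.849.
Second observation: θ = 228.2°, f = 0.833.
Δf = 0.833 − 0.849 = -0.016, i.e. -2 pp.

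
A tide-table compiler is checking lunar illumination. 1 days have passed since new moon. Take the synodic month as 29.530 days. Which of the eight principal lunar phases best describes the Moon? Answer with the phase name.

new moon

At 1/29.530 of the cycle, θ ≈ 12° — the new moon range.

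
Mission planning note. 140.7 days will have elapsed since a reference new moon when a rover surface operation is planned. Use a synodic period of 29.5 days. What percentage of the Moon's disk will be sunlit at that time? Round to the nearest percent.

44%

Reduce mod P: 140.7 − 4×29.5 = 22.70 d into the current lunation.
The Moon has covered 22.70/29.5 of its cycle, so θ ≈ 360° × 22.70/29.5 = 277.0°.
With cos θ = 0.122, the lit fraction is (1 − 0.122)/2 ≈ 0.439, so 44%.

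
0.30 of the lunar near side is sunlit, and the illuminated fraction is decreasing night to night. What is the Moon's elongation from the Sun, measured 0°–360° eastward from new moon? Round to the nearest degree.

cos θ = 1 − 2f = 0.400, giving a principal value of 66.4°.
Waning ⇒ past full, so θ = 360° − 66.4° = 293.6°.

294°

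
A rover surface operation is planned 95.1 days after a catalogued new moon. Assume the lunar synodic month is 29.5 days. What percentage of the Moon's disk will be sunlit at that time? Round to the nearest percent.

95.1/29.5 = 3.224 lunations, so 3 complete cycles and 6.60 d into the next.
The Moon has covered 6.60/29.5 of its cycle, so θ ≈ 360° × 6.60/29.5 = 80.5°.
Illuminated fraction = (1 − cos 80.5°)/2 = (1 − 0.164)/2 ≈ 0.418, so 42%.

42%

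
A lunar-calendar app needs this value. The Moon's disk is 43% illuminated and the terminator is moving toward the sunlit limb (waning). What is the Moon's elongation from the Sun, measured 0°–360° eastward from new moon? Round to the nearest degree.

From f = (1 − cos θ)/2: cos θ = 1 − 2×0.43 = 0.140; arccos → 82.0°.
A waning Moon lies in 180°–360°, so θ = 360° − 82.0° = 278.0°.

278°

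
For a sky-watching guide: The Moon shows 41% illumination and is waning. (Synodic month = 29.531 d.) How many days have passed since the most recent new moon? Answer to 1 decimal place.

From f = (1 − cos θ)/2: cos θ = 1 − 2×0.41 = 0.180; arccos → 79.6°.
A waning Moon lies in 180°–360°, so θ = 360° − 79.6° = 280.4°.
At 360°/29.531 d per day, 280.4° corresponds to 23.00 days.

23.0 days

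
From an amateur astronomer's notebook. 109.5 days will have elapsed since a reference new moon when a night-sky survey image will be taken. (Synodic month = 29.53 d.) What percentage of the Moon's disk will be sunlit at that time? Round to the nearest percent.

109.5/29.53 = 3.708 lunations, so 3 complete cycles and 20.91 d into the next.
Elongation θ = 360° × 20.91/29.53 ≈ 254.9°.
With cos θ = (-0.260), the lit fraction is (1 − (-0.260))/2 ≈ 0.630, so 63%.

63%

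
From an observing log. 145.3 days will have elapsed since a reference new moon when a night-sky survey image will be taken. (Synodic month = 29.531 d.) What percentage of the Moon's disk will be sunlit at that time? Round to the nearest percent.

Reduce mod P: 145.3 − 4×29.531 = 27.18 d into the current lunation.
Phase angle: θ = 360°·(27.18 d)/(29.531 d) = 331.3°.
With cos θ = 0.877, the lit fraction is (1 − 0.877)/2 ≈ 0.061, so 6%.

6%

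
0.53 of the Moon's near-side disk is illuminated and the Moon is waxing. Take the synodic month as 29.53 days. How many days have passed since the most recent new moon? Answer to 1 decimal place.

cos θ = 1 − 2f = -0.060, giving a principal value of 93.4°.
Waxing ⇒ before full, so θ = 93.4°.
That fraction of the synodic month is 93.4/360 × 29.53 d ≈ 7.66 d.

7.7 days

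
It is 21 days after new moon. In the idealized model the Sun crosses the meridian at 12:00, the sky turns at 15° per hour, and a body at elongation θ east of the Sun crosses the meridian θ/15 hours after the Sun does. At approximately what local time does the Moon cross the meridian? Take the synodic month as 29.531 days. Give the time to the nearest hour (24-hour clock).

05:00

Elongation θ = 360° × 21/29.531 ≈ 256.0°.
The Moon trails the Sun by θ/15 = 256.0/15 ≈ 17.07 hours.
12:00 + 17.07 h ≈ 05:04 → 05:00 to the nearest hour.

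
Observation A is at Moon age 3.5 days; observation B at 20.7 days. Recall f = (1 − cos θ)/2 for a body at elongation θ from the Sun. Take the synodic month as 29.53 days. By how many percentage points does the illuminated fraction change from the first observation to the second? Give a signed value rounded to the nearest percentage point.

+52 pp

θ₁ = 360° × 3.5/29.53 = 42.7°, f₁ = (1 − cos θ₁)/2 = 0.132.
θ₂ = 360° × 20.7/29.53 = 252.4°, f₂ = (1 − cos θ₂)/2 = 0.652.
Change = f₂ − f₁ = +0.519 → +52 percentage points.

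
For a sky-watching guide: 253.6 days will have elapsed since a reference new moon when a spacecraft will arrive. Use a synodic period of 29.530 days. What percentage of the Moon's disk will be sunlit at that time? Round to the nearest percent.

Reduce mod P: 253.6 − 8×29.530 = 17.36 d into the current lunation.
The Moon has covered 17.36/29.530 of its cycle, so θ ≈ 360° × 17.36/29.530 = 211.6°.
Illuminated fraction = (1 − cos 211.6°)/2 = (1 − (-0.851))/2 ≈ 0.926, so 93%.

93%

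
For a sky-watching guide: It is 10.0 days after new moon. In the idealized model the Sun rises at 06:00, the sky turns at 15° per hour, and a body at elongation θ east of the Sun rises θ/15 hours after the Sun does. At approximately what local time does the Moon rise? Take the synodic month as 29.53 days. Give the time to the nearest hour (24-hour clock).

Phase angle: θ = 360°·(10.0 d)/(29.53 d) = 121.9°.
The Moon trails the Sun by θ/15 = 121.9/15 ≈ 8.13 hours.
06:00 + 8.13 h ≈ 14:08 → 14:00 to the nearest hour.

14:00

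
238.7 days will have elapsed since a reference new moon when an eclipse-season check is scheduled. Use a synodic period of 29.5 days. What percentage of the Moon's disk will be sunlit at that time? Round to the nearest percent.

Reduce mod P: 238.7 − 8×29.5 = 2.70 d into the current lunation.
Phase angle: θ = 360°·(2.70 d)/(29.5 d) = 32.9°.
Illuminated fraction = (1 − cos 32.9°)/2 = (1 − 0.839)/2 ≈ 0.080, so 8%.

8%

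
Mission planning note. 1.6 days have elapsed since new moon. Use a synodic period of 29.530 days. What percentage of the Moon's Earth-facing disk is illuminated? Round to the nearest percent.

3%

The Moon has covered 1.6/29.530 of its cycle, so θ ≈ 360° × 1.6/29.530 = 19.5°.
Illuminated fraction = (1 − cos 19.5°)/2 = (1 − 0.943)/2 ≈ 0.029, so 3%.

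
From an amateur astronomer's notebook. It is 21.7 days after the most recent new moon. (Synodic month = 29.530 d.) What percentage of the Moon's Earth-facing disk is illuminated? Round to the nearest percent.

55%

Phase angle: θ = 360°·(21.7 d)/(29.530 d) = 264.5°.
With cos θ = (-0.095), the lit fraction is (1 − (-0.095))/2 ≈ 0.548, so 55%.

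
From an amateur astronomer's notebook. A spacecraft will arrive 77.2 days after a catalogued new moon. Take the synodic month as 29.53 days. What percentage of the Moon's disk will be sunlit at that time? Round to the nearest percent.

Reduce mod P: 77.2 − 2×29.53 = 18.14 d into the current lunation.
Elongation θ = 360° × 18.14/29.53 ≈ 221.1°.
With cos θ = (-0.753), the lit fraction is (1 − (-0.753))/2 ≈ 0.877, so 88%.

88%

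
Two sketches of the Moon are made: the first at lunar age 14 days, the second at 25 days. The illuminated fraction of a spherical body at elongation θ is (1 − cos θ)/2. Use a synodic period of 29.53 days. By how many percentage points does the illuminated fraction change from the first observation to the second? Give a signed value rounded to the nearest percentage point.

θ₁ = 360° × 14/29.53 = 170.7°, f₁ = (1 − cos θ₁)/2 = 0.993.
θ₂ = 360° × 25/29.53 = 304.8°, f₂ = (1 − cos θ₂)/2 = 0.215.
Change = f₂ − f₁ = -0.779 → -78 percentage points.

-78 pp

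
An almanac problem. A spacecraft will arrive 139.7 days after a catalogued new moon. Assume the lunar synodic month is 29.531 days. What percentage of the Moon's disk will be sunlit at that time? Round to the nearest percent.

56%

139.7 d spans 4 complete synodic months (4 × 29.531 = 118.12 d) plus 21.58 d.
Phase angle: θ = 360°·(21.58 d)/(29.531 d) = 263.0°.
Illuminated fraction = (1 − cos 263.0°)/2 = (1 − (-0.121))/2 ≈ 0.561, so 56%.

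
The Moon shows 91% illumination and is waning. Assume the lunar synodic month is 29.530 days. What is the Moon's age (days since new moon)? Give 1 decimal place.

cos θ = 1 − 2f = -0.820, giving a principal value of 145.1°.
Waning ⇒ past full, so θ = 360° − 145.1° = 214.9°.
At 360°/29.530 d per day, 214.9° corresponds to 17.63 days.

17.6 days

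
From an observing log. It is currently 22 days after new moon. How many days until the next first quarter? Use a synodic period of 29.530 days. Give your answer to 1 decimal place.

14.9 days

First quarter occurs at elongation 90°, i.e. at age 29.530 × 90/360 = 7.383 d.
Already past this cycle's first quarter; the next is at 7.383 + 29.530 = 36.913 d, so 36.913 − 22 = 14.913 days.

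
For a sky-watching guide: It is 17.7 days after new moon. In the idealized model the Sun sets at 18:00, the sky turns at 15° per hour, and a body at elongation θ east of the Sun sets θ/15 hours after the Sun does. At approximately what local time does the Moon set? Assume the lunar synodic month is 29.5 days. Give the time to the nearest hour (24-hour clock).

08:00

Phase angle: θ = 360°·(17.7 d)/(29.5 d) = 216.0°.
Delay after the Sun = 216.0° / (15°/h) ≈ 14.40 h.
18:00 + 14.40 h ≈ 08:24 → 08:00 to the nearest hour.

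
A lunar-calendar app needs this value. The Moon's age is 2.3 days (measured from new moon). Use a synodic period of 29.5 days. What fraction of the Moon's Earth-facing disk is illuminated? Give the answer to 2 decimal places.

Phase angle: θ = 360°·(2.3 d)/(29.5 d) = 28.1°.
cos 28.1° = 0.882, so f = (1 − 0.882)/2 = 0.059.

0.06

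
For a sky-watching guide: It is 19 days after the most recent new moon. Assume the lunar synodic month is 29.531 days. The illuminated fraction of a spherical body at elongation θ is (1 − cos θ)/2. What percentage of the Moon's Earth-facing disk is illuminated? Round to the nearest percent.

Elongation θ = 360° × 19/29.531 ≈ 231.6°.
cos 231.6° = (-0.621), so f = (1 − (-0.621))/2 = 0.810, so 81%.

81%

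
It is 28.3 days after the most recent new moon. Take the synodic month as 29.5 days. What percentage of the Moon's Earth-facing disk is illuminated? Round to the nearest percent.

Elongation θ = 360° × 28.3/29.5 ≈ 345.4°.
cos 345.4° = 0.968, so f = (1 − 0.968)/2 = 0.016, so 2%.

2%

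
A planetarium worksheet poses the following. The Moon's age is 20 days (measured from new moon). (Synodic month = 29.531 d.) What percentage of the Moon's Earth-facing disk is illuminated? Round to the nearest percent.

Phase angle: θ = 360°·(20 d)/(29.531 d) = 243.8°.
cos 243.8° = (-0.441), so f = (1 − (-0.441))/2 = 0.721, so 72%.

72%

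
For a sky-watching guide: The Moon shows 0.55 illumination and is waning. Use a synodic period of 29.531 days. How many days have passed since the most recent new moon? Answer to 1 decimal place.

21.7 days

From f = (1 − cos θ)/2: cos θ = 1 − 2×0.55 = -0.100; arccos → 95.7°.
Since the Moon is past full (waning), take the reflex angle: θ = 360° − 95.7° = 264.3°.
That fraction of the synodic month is 264.3/360 × 29.531 d ≈ 21.68 d.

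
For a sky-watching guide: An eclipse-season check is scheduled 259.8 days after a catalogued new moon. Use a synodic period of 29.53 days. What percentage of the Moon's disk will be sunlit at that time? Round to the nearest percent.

259.8 d spans 8 complete synodic months (8 × 29.53 = 236.24 d) plus 23.56 d.
Phase angle: θ = 360°·(23.56 d)/(29.53 d) = 287.2°.
With cos θ = 0.296, the lit fraction is (1 − 0.296)/2 ≈ 0.352, so 35%.

35%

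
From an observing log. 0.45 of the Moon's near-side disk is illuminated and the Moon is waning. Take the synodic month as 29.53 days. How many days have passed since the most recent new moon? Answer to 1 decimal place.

Invert f = (1 − cos θ)/2 to get cos θ = 1 − 2(0.45) = 0.100, hence θ₀ = arccos 0.100 = 84.3°.
Since the Moon is past full (waning), take the reflex angle: θ = 360° − 84.3° = 275.7°.
That fraction of the synodic month is 275.7/360 × 29.53 d ≈ 22.62 d.

22.6 days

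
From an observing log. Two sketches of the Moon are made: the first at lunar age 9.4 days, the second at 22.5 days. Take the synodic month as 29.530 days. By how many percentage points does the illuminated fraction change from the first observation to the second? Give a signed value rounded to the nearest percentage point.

First observation: θ = 360°·9.4/29.530 = 114.6°, so f = 0.708.
Second observation: θ = 274.3°, f = 0.463.
Δf = 0.463 − 0.708 = -0.246, i.e. -25 pp.

-25 percentage points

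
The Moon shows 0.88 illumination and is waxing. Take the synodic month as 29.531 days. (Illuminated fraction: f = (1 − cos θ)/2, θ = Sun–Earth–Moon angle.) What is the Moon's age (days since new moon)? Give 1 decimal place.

11.4 days

cos θ = 1 − 2f = -0.760, giving a principal value of 139.5°.
Waxing ⇒ before full, so θ = 139.5°.
That fraction of the synodic month is 139.5/360 × 29.531 d ≈ 11.44 d.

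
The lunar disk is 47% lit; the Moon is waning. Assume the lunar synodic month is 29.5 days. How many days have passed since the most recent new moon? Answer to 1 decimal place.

Invert f = (1 − cos θ)/2 to get cos θ = 1 − 2(0.47) = 0.060, hence θ₀ = arccos 0.060 = 86.6°.
Since the Moon is past full (waning), take the reflex angle: θ = 360° − 86.6° = 273.4°.
At 360°/29.5 d per day, 273.4° corresponds to 22.41 days.

22.4 days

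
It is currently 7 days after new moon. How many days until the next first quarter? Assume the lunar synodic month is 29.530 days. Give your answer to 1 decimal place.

0.4 days

First quarter is 0.25 of the way through the cycle: age 0.25 × 29.530 = 7.383 d.
So 0.383 days remain (7.383 − 7).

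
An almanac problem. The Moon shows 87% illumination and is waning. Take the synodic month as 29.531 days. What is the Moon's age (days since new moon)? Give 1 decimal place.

From f = (1 − cos θ)/2: cos θ = 1 − 2×0.87 = -0.740; arccos → 137.7°.
Since the Moon is past full (waning), take the reflex angle: θ = 360° − 137.7° = 222.3°.
At 360°/29.531 d per day, 222.3° corresponds to 18.23 days.

18.2 days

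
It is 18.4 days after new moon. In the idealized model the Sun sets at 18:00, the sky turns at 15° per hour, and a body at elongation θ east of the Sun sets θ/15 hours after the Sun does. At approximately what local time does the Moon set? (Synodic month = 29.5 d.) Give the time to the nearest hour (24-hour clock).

09:00

Elongation θ = 360° × 18.4/29.5 ≈ 224.5°.
The Moon trails the Sun by θ/15 = 224.5/15 ≈ 14.97 hours.
18:00 + 14.97 h ≈ 08:58 → 09:00 to the nearest hour.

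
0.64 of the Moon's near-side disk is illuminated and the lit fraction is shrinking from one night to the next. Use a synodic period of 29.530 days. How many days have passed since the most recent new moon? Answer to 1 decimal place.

cos θ = 1 − 2f = -0.280, giving a principal value of 106.3°.
Waning ⇒ past full, so θ = 360° − 106.3° = 253.7°.
That fraction of the synodic month is 253.7/360 × 29.530 d ≈ 20.81 d.

20.8 days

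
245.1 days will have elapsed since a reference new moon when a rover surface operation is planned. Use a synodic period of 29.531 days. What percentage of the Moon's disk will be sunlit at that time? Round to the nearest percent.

65%

245.1 d spans 8 complete synodic months (8 × 29.531 = 236.25 d) plus 8.85 d.
Elongation θ = 360° × 8.85/29.531 ≈ 107.9°.
With cos θ = (-0.308), the lit fraction is (1 − (-0.308))/2 ≈ 0.654, so 65%.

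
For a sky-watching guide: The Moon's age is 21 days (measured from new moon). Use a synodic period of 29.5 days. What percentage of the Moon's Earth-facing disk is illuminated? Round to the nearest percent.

Phase angle: θ = 360°·(21 d)/(29.5 d) = 256.3°.
Illuminated fraction = (1 − cos 256.3°)/2 = (1 − (-0.237))/2 ≈ 0.619, so 62%.

62%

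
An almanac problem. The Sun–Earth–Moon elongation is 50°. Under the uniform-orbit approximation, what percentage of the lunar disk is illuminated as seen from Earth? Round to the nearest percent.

18%

cos 50° = 0.643, so f = (1 − 0.643)/2 = 0.179, i.e. 18%.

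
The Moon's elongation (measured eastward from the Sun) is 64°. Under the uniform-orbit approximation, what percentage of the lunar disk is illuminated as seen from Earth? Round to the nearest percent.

cos 64° = 0.438, so f = (1 − 0.438)/2 = 0.281, i.e. 28%.

28%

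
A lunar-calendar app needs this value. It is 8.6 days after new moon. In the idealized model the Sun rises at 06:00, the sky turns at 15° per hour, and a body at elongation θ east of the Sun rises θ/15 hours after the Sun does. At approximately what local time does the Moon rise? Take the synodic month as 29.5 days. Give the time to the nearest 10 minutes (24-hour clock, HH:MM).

13:00

The Moon has covered 8.6/29.5 of its cycle, so θ ≈ 360° × 8.6/29.5 = 104.9°.
The Moon trails the Sun by θ/15 = 104.9/15 ≈ 7.00 hours.
06:00 + 6.997 h ≈ 13:00 → 13:00 to the nearest ten minutes.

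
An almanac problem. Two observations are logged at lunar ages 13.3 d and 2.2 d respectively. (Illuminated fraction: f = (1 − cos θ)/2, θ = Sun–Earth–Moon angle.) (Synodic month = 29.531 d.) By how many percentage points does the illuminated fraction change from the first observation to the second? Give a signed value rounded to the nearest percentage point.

First observation: θ = 360°·13.3/29.531 = 162.1°, so f = 0.976.
Second observation: θ = 26.8°, f = 0.054.
Δf = 0.054 − 0.976 = -0.922, i.e. -92 pp.

-92 percentage points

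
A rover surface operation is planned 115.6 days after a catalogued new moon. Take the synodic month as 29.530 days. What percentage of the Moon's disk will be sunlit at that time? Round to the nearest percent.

Reduce mod P: 115.6 − 3×29.530 = 27.01 d into the current lunation.
The Moon has covered 27.01/29.530 of its cycle, so θ ≈ 360° × 27.01/29.530 = 329.3°.
With cos θ = 0.860, the lit fraction is (1 − 0.860)/2 ≈ 0.070, so 7%.

7%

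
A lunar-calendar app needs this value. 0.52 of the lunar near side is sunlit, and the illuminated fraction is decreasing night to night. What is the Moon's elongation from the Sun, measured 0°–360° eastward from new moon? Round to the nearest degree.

268°

Invert f = (1 − cos θ)/2 to get cos θ = 1 − 2(0.52) = -0.040, hence θ₀ = arccos -0.040 = 92.3°.
Waning ⇒ past full, so θ = 360° − 92.3° = 267.7°.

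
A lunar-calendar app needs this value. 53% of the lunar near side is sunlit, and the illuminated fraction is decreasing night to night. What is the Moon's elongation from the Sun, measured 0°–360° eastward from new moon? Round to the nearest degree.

cos θ = 1 − 2f = -0.060, giving a principal value of 93.4°.
A waning Moon lies in 180°–360°, so θ = 360° − 93.4° = 266.6°.

267°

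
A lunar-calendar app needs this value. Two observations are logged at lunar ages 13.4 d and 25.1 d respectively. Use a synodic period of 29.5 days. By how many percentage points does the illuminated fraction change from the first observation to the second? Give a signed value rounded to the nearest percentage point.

-78 pp

First observation: θ = 360°·13.4/29.5 = 163.5°, so f = 0.979.
Second observation: θ = 306.3°, f = 0.204.
Δf = 0.204 − 0.979 = -0.776, i.e. -78 pp.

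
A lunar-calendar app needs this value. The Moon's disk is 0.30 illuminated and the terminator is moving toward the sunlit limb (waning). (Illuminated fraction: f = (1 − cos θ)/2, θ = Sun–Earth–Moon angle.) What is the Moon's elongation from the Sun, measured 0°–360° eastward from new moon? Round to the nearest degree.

cos θ = 1 − 2f = 0.400, giving a principal value of 66.4°.
Waning ⇒ past full, so θ = 360° − 66.4° = 293.6°.

294°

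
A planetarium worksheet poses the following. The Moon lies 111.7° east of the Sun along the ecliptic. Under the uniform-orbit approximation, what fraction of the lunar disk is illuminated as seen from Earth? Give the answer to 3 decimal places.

Half-versine of 111.7°: (1 − (-0.370))/2 = 0.685.

0.685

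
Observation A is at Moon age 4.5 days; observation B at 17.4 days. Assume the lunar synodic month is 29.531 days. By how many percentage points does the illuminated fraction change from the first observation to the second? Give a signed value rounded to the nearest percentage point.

+71 pp

First observation: θ = 360°·4.5/29.531 = 54.9°, so f = 0.212.
Second observation: θ = 212.1°, f = 0.923.
Δf = 0.923 − 0.212 = +0.711, i.e. +71 pp.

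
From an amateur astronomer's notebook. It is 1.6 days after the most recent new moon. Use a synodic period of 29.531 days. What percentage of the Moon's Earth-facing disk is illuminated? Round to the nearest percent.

Elongation θ = 360° × 1.6/29.531 ≈ 19.5°.
Illuminated fraction = (1 − cos 19.5°)/2 = (1 − 0.943)/2 ≈ 0.029, so 3%.

3%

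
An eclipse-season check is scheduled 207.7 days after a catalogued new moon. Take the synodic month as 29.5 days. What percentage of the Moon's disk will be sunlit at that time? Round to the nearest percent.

2%

207.7/29.5 = 7.041 lunations, so 7 complete cycles and 1.20 d into the next.
The Moon has covered 1.20/29.5 of its cycle, so θ ≈ 360° × 1.20/29.5 = 14.6°.
cos 14.6° = 0.968, so f = (1 − 0.968)/2 = 0.016, so 2%.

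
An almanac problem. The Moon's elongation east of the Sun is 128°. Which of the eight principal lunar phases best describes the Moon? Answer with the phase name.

128° lies in the waxing gibbous sector of the 8-phase cycle.

waxing gibbous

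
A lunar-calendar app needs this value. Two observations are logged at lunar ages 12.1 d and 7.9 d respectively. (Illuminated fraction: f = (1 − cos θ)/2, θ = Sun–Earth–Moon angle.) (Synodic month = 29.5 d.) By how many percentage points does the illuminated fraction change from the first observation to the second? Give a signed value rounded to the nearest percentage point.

-37 pp

First observation: θ = 360°·12.1/29.5 = 147.7°, so f = 0.922.
Second observation: θ = 96.4°, f = 0.556.
Δf = 0.556 − 0.922 = -0.367, i.e. -37 pp.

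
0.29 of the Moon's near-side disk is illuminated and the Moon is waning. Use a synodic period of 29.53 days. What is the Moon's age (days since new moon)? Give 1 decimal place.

24.2 days

From f = (1 − cos θ)/2: cos θ = 1 − 2×0.29 = 0.420; arccos → 65.2°.
Waning ⇒ past full, so θ = 360° − 65.2° = 294.8°.
At 360°/29.53 d per day, 294.8° corresponds to 24.18 days.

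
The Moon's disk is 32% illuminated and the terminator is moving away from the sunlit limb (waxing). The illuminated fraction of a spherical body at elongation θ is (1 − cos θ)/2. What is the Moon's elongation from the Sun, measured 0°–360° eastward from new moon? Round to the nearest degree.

Invert f = (1 − cos θ)/2 to get cos θ = 1 − 2(0.32) = 0.360, hence θ₀ = arccos 0.360 = 68.9°.
The Moon is waxing (0°–180°), so θ = 68.9° directly.

69°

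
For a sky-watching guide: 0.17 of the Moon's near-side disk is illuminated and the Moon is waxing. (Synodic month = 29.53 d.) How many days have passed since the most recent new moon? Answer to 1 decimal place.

From f = (1 − cos θ)/2: cos θ = 1 − 2×0.17 = 0.660; arccos → 48.7°.
The Moon is waxing (0°–180°), so θ = 48.7° directly.
That fraction of the synodic month is 48.7/360 × 29.53 d ≈ 3.99 d.

4.0 days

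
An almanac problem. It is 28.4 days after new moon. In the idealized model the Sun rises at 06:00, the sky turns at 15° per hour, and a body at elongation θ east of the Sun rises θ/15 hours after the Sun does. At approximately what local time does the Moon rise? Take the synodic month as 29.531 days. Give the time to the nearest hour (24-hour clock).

05:00

The Moon has covered 28.4/29.531 of its cycle, so θ ≈ 360° × 28.4/29.531 = 346.2°.
Delay after the Sun = 346.2° / (15°/h) ≈ 23.08 h.
06:00 + 23.08 h ≈ 05:05 → 05:00 to the nearest hour.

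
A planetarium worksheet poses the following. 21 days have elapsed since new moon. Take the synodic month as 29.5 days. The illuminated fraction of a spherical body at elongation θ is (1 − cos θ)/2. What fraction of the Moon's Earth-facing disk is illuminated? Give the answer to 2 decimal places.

The Moon has covered 21/29.5 of its cycle, so θ ≈ 360° × 21/29.5 = 256.3°.
Illuminated fraction = (1 − cos 256.3°)/2 = (1 − (-0.237))/2 ≈ 0.619.

0.62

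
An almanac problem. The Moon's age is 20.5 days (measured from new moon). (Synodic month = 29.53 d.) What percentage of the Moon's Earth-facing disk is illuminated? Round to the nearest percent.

67%

Phase angle: θ = 360°·(20.5 d)/(29.53 d) = 249.9°.
Illuminated fraction = (1 − cos 249.9°)/2 = (1 − (-0.343))/2 ≈ 0.672, so 67%.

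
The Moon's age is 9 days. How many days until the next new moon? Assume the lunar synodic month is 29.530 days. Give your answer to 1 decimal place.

20.5 days

One full lunation from the last new moon is 29.530 d; remaining = 29.530 − 9 = 20.530 d.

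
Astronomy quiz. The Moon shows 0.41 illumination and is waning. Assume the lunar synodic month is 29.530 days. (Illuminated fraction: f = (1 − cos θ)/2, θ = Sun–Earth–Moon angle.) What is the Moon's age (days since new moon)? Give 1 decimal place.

Invert f = (1 − cos θ)/2 to get cos θ = 1 − 2(0.41) = 0.180, hence θ₀ = arccos 0.180 = 79.6°.
Since the Moon is past full (waning), take the reflex angle: θ = 360° − 79.6° = 280.4°.
Age = 29.530 × 280.4°/360° ≈ 23.00 days.

23.0 days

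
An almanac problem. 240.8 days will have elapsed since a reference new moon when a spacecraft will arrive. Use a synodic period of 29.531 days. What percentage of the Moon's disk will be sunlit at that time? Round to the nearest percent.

240.8/29.531 = 8.154 lunations, so 8 complete cycles and 4.55 d into the next.
Phase angle: θ = 360°·(4.55 d)/(29.531 d) = 55.5°.
cos 55.5° = 0.567, so f = (1 − 0.567)/2 = 0.217, so 22%.

22%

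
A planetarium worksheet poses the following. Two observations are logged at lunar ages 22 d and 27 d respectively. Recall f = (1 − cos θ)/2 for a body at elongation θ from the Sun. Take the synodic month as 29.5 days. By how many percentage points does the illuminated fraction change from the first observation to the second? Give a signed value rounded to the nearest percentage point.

θ₁ = 360° × 22/29.5 = 268.5°, f₁ = (1 − cos θ₁)/2 = 0.513.
θ₂ = 360° × 27/29.5 = 329.5°, f₂ = (1 − cos θ₂)/2 = 0.069.
Change = f₂ − f₁ = -0.444 → -44 percentage points.

-44 pp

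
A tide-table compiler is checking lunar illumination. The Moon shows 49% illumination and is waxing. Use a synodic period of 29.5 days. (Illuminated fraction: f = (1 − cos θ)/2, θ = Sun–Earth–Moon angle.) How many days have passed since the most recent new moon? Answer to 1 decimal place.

From f = (1 − cos θ)/2: cos θ = 1 − 2×0.49 = 0.020; arccos → 88.9°.
Waxing ⇒ before full, so θ = 88.9°.
That fraction of the synodic month is 88.9/360 × 29.5 d ≈ 7.28 d.

7.3 days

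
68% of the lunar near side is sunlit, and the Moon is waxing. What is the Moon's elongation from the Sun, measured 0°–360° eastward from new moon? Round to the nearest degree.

cos θ = 1 − 2f = -0.360, giving a principal value of 111.1°.
The Moon is waxing (0°–180°), so θ = 111.1° directly.

111°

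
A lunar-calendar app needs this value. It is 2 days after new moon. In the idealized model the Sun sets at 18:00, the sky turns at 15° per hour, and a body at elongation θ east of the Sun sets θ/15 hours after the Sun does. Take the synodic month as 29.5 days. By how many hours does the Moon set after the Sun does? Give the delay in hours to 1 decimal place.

1.6 h

Elongation θ = 360° × 2/29.5 ≈ 24.4°.
The Moon trails the Sun by θ/15 = 24.4/15 ≈ 1.63 hours.
So the Moon sets 1.63 h after the Sun.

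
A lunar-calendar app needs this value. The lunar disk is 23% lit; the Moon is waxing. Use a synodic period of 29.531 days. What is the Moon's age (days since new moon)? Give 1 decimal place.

4.7 days

Invert f = (1 − cos θ)/2 to get cos θ = 1 − 2(0.23) = 0.540, hence θ₀ = arccos 0.540 = 57.3°.
The Moon is waxing (0°–180°), so θ = 57.3° directly.
At 360°/29.531 d per day, 57.3° corresponds to 4.70 days.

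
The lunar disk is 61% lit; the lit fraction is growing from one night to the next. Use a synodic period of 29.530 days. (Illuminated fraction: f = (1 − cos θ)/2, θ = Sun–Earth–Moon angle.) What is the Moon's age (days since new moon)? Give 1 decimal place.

cos θ = 1 − 2f = -0.220, giving a principal value of 102.7°.
Before full moon the principal value applies: θ = 102.7°.
That fraction of the synodic month is 102.7/360 × 29.530 d ≈ 8.42 d.

8.4 days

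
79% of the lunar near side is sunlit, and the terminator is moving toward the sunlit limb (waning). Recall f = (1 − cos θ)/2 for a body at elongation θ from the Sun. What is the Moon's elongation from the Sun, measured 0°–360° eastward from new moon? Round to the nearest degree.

235°

Invert f = (1 − cos θ)/2 to get cos θ = 1 − 2(0.79) = -0.580, hence θ₀ = arccos -0.580 = 125.5°.
A waning Moon lies in 180°–360°, so θ = 360° − 125.5° = 234.5°.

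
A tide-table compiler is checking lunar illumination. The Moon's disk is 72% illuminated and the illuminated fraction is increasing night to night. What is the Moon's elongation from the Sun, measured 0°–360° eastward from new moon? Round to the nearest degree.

116°

From f = (1 − cos θ)/2: cos θ = 1 − 2×0.72 = -0.440; arccos → 116.1°.
The Moon is waxing (0°–180°), so θ = 116.1° directly.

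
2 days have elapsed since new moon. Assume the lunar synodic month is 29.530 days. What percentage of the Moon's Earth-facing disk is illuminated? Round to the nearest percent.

The Moon has covered 2/29.530 of its cycle, so θ ≈ 360° × 2/29.530 = 24.4°.
cos 24.4° = 0.911, so f = (1 − 0.911)/2 = 0.045, so 4%.

4%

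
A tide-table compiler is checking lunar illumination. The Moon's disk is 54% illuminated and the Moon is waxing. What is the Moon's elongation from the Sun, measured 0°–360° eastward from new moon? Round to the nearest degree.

Invert f = (1 − cos θ)/2 to get cos θ = 1 − 2(0.54) = -0.080, hence θ₀ = arccos -0.080 = 94.6°.
Before full moon the principal value applies: θ = 94.6°.

95°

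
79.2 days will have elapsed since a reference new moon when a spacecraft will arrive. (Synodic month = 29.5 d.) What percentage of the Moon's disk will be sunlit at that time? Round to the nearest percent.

79.2 d spans 2 complete synodic months (2 × 29.5 = 59.00 d) plus 20.20 d.
Phase angle: θ = 360°·(20.20 d)/(29.5 d) = 246.5°.
cos 246.5° = (-0.399), so f = (1 − (-0.399))/2 = 0.699, so 70%.

70%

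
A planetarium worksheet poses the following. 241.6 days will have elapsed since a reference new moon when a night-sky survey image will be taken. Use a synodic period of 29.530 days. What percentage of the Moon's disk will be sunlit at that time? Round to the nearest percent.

Reduce mod P: 241.6 − 8×29.530 = 5.36 d into the current lunation.
Elongation θ = 360° × 5.36/29.530 ≈ 65.3°.
cos 65.3° = 0.417, so f = (1 − 0.417)/2 = 0.291, so 29%.

29%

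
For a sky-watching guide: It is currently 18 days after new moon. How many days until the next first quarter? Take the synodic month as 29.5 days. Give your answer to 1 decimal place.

18.9 days

First quarter is 0.25 of the way through the cycle: age 0.25 × 29.5 = 7.375 d.
This lunation's first quarter (7.375 d) has passed, so add one period: 36.875 − 18 = 18.875 days.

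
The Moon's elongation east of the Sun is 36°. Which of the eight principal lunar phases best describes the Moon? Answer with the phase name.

36° lies in the waxing crescent sector of the 8-phase cycle.

waxing crescent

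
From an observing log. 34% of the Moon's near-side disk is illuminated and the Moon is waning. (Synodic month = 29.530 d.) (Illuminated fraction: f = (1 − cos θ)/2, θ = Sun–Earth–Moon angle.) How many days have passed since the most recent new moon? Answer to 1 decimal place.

From f = (1 − cos θ)/2: cos θ = 1 − 2×0.34 = 0.320; arccos → 71.3°.
Since the Moon is past full (waning), take the reflex angle: θ = 360° − 71.3° = 288.7°.
At 360°/29.530 d per day, 288.7° corresponds to 23.68 days.

23.7 days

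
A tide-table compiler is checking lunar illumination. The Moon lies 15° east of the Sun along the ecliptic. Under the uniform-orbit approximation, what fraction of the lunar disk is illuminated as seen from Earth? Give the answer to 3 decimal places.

0.017

Half-versine of 15°: (1 − 0.966)/2 = 0.017.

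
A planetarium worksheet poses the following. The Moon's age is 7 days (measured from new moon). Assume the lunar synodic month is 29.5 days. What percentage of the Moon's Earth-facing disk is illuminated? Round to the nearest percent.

The Moon has covered 7/29.5 of its cycle, so θ ≈ 360° × 7/29.5 = 85.4°.
With cos θ = 0.080, the lit fraction is (1 − 0.080)/2 ≈ 0.460, so 46%.

46%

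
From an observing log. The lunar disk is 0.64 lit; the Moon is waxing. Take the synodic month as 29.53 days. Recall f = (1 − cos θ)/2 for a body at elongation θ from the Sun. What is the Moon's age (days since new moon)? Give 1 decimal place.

8.7 days

Invert f = (1 − cos θ)/2 to get cos θ = 1 − 2(0.64) = -0.280, hence θ₀ = arccos -0.280 = 106.3°.
The Moon is waxing (0°–180°), so θ = 106.3° directly.
That fraction of the synodic month is 106.3/360 × 29.53 d ≈ 8.72 d.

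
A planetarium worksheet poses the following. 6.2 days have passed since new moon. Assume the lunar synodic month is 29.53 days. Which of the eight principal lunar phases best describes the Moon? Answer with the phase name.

first quarter

At 6.2/29.53 of the cycle, θ ≈ 76° — the first quarter range.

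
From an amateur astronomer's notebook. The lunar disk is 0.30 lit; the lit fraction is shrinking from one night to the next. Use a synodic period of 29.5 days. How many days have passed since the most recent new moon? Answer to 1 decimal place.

24.1 days

cos θ = 1 − 2f = 0.400, giving a principal value of 66.4°.
Waning ⇒ past full, so θ = 360° − 66.4° = 293.6°.
That fraction of the synodic month is 293.6/360 × 29.5 d ≈ 24.06 d.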